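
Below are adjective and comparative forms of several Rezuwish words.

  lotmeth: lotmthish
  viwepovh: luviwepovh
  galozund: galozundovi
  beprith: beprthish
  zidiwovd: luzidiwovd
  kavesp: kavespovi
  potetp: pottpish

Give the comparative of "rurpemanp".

"rurpemanp" has second-to-last letter 'n'. The one such stem in the data (galozund → galozundovi) adds -ovi, so the same rule applies.
The other patterns: stems whose second-to-last letter is 'v' add the prefix lu-; stems whose second-to-last letter is 't' delete the last vowel and add -ish.
So rurpemanp → rurpemanpovi.

rurpemanpovi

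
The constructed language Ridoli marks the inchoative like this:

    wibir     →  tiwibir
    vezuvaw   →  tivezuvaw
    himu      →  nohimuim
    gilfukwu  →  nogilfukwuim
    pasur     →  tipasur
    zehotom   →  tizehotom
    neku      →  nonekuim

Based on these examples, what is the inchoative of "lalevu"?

nolalevuim

himu and pasur both have last vowel 'u' yet inflect differently (nohimuim, tipasur), so the last vowel is not what conditions the rule; the final letter is.
"lalevu" ends in -u. The stems ending in -u (himu → nohimuim, neku → nonekuim, gilfukwu → nogilfukwuim) add no- … -im around the stem.
The other pattern: stems ending in -m, -r or -w add the prefix ti-.
So lalevu → nolalevuim.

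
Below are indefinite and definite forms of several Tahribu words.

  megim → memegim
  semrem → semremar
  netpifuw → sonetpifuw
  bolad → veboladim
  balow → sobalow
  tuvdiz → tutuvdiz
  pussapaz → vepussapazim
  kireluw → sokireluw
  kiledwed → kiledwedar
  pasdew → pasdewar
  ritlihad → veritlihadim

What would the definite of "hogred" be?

semrem and megim both end in -m yet inflect differently (semremar, memegim), so the final letter is not what conditions the rule; the last vowel is.
"hogred" has last vowel 'e'. The stems whose last vowel is 'e' (semrem → semremar, kiledwed → kiledwedar, pasdew → pasdewar) add -ar.
So hogred → hogredar.

hogredar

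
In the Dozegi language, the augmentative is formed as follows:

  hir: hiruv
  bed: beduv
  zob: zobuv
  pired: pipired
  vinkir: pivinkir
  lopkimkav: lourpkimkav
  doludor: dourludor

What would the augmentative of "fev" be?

bed and pired both end in -d yet inflect differently (beduv, pipired), so the final letter is not what conditions the rule; the number of vowels is.
"fev" has 1 vowel. The stems with 1 vowel (hir → hiruv, bed → beduv, zob → zobuv) add -uv.
The other patterns: stems with 2 vowels add the prefix pi-; stems with 3 vowels insert -ur- after the first vowel.
So fev → fevuv.

fevuv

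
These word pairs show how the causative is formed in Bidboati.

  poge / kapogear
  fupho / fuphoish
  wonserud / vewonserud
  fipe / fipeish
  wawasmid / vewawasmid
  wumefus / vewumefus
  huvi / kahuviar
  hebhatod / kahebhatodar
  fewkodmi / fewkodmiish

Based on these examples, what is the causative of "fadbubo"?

wonserud and hebhatod both end in -d yet inflect differently (vewonserud, kahebhatodar), so the final letter is not what conditions the rule; the first letter is.
"fadbubo" begins with f-. The stems beginning with f- (fupho → fuphoish, fewkodmi → fewkodmiish, fipe → fipeish) add -ish.
So fadbubo → fadbuboish.

fadbuboish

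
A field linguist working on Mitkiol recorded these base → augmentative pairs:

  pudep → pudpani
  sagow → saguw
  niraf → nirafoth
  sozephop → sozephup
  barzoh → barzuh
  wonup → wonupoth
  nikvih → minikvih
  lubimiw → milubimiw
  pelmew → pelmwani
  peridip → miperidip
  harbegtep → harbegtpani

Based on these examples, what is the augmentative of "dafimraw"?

wonup and harbegtep both end in -p yet inflect differently (wonupoth, harbegtpani), so the final letter is not what conditions the rule; the last vowel is.
"dafimraw" has last vowel 'a'. The one such stem in the data (niraf → nirafoth) adds -oth, so the same rule applies.
The other patterns: stems whose last vowel is 'e' delete the last vowel and add -ani; stems whose last vowel is 'o' change the last vowel to 'u'; stems whose last vowel is 'i' add the prefix mi-.
So dafimraw → dafimrawoth.

dafimrawoth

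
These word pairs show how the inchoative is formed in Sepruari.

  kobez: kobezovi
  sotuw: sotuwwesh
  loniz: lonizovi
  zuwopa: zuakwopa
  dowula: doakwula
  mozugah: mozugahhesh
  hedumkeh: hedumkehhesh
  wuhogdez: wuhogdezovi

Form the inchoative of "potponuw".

dowula and mozugah both have last vowel 'a' yet inflect differently (doakwula, mozugahhesh), so the last vowel is not what conditions the rule; the final letter is.
"potponuw" ends in -w. The one such stem in the data (sotuw → sotuwwesh) doubles the final consonant and adds -esh (as do mozugah, hedumkeh), so the same rule applies.
So potponuw → potponuwwesh.

potponuwwesh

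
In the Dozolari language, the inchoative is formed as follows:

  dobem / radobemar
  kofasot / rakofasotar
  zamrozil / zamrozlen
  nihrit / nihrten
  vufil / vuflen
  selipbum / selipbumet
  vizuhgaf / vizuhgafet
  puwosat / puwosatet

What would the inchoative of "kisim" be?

kofasot and nihrit both end in -t yet inflect differently (rakofasotar, nihrten), so the final letter is not what conditions the rule; the last vowel is.
"kisim" has last vowel 'i'. The stems whose last vowel is 'i' (zamrozil → zamrozlen, nihrit → nihrten, vufil → vuflen) delete the last vowel and add -en.
The other patterns: stems whose last vowel is 'e' or 'o' add ra- … -ar around the stem; stems whose last vowel is 'a' or 'u' add -et.
So kisim → kismen.

kismen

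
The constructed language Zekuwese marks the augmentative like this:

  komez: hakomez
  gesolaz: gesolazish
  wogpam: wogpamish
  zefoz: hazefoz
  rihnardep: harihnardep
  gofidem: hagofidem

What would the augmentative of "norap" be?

norapish

"norap" has last vowel 'a'. The stems whose last vowel is 'a' (gesolaz → gesolazish, wogpam → wogpamish) add -ish.
The other pattern: stems whose last vowel is 'e' or 'o' add the prefix ha-.
So norap → norapish.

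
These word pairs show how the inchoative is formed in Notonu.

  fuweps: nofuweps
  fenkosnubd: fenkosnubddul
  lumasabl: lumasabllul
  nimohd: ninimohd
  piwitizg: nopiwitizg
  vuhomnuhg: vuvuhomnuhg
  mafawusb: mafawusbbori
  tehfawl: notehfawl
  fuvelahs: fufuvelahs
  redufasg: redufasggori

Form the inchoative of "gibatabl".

"gibatabl" has second-to-last letter 'b'. The stems whose second-to-last letter is 'b' (lumasabl → lumasabllul, fenkosnubd → fenkosnubddul) double the final consonant and add -ul.
The other patterns: stems whose second-to-last letter is 's' double the final consonant and add -ori; stems whose second-to-last letter is 'h' repeat the first consonant+vowel as a prefix; stems whose second-to-last letter is 'p', 'w' or 'z' add the prefix no-.
So gibatabl → gibatabllul.

gibatabllul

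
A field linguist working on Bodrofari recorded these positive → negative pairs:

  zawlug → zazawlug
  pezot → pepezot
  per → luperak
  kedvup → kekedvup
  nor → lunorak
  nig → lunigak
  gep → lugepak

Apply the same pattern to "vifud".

vivifud

kedvup and gep both end in -p yet inflect differently (kekedvup, lugepak), so the final letter is not what conditions the rule; the number of vowels is.
"vifud" has 2 vowels. The stems with 2 vowels (kedvup → kekedvup, pezot → pepezot, zawlug → zazawlug) repeat the first consonant+vowel as a prefix.
The other pattern: stems with 1 vowel add lu- … -ak around the stem.
So vifud → vivifud.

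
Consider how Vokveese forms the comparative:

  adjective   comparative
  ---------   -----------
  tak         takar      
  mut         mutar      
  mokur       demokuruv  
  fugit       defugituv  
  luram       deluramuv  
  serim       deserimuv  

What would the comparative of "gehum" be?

degehumuv

"gehum" has 2 vowels. The stems with 2 vowels (mokur → demokuruv, fugit → defugituv, serim → deserimuv) add de- … -uv around the stem.
So gehum → degehumuv.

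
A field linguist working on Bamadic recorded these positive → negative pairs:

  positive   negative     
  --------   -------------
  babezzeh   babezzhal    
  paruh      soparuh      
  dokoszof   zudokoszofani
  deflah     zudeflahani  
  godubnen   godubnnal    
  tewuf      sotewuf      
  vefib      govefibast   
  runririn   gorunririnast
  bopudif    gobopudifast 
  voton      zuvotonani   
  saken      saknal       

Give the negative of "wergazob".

zuwergazobani

tewuf and bopudif both end in -f yet inflect differently (sotewuf, gobopudifast), so the final letter is not what conditions the rule; the last vowel is.
"wergazob" has last vowel 'o'. The stems whose last vowel is 'o' (voton → zuvotonani, dokoszof → zudokoszofani) add zu- … -ani around the stem.
So wergazob → zuwergazobani.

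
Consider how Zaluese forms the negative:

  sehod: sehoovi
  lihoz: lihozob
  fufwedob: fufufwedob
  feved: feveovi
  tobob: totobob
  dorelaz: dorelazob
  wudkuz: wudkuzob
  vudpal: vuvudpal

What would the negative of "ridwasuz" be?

ridwasuzob

sehod and lihoz both have last vowel 'o' yet inflect differently (sehoovi, lihozob), so the last vowel is not what conditions the rule; the final letter is.
"ridwasuz" ends in -z. The stems ending in -z (dorelaz → dorelazob, wudkuz → wudkuzob, lihoz → lihozob) add -ob.
The other patterns: stems ending in -d drop the final letter and add -ovi; stems ending in -b or -l repeat the first consonant+vowel as a prefix.
So ridwasuz → ridwasuzob.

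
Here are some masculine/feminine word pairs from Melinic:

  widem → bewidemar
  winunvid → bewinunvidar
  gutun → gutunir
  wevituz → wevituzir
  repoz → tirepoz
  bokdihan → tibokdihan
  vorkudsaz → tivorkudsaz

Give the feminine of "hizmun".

wevituz and repoz both end in -z yet inflect differently (wevituzir, tirepoz), so the final letter is not what conditions the rule; the last vowel is.
"hizmun" has last vowel 'u'. The stems whose last vowel is 'u' (gutun → gutunir, wevituz → wevituzir) add -ir.
The other patterns: stems whose last vowel is 'e' or 'i' add be- … -ar around the stem; stems whose last vowel is 'a' or 'o' add the prefix ti-.
So hizmun → hizmunir.

hizmunir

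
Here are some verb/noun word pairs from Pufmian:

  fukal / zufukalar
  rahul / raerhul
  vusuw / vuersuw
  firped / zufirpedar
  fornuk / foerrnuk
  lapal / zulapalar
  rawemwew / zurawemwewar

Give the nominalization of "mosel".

zumoselar

vusuw and rawemwew both end in -w yet inflect differently (vuersuw, zurawemwewar), so the final letter is not what conditions the rule; the last vowel is.
"mosel" has last vowel 'e'. The stems whose last vowel is 'e' (rawemwew → zurawemwewar, firped → zufirpedar) add zu- … -ar around the stem.
The other pattern: stems whose last vowel is 'u' insert -er- after the first vowel.
So mosel → zumoselar.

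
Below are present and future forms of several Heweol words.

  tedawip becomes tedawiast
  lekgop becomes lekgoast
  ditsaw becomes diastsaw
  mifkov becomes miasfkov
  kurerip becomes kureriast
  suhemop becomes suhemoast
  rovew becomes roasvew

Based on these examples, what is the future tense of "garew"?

suhemop and mifkov both have last vowel 'o' yet inflect differently (suhemoast, miasfkov), so the last vowel is not what conditions the rule; the final letter is.
"garew" ends in -w. The stems ending in -w (ditsaw → diastsaw, rovew → roasvew) insert -as- after the first vowel.
The other pattern: stems ending in -p drop the final letter and add -ast.
So garew → gaasrew.

gaasrew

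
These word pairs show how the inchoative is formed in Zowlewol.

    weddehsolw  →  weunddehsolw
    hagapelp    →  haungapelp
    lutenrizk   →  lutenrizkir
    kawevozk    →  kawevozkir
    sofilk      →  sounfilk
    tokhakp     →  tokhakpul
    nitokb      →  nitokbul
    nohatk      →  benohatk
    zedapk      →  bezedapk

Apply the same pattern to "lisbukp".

lisbukpul

kawevozk and sofilk both end in -k yet inflect differently (kawevozkir, sounfilk), so the final letter is not what conditions the rule; the second-to-last letter is.
"lisbukp" has second-to-last letter 'k'. The stems whose second-to-last letter is 'k' (nitokb → nitokbul, tokhakp → tokhakpul) add -ul.
So lisbukp → lisbukpul.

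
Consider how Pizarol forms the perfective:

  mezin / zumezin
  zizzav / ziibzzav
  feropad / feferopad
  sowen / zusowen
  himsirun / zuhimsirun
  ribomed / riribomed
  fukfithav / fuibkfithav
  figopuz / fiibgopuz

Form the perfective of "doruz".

doibruz

ribomed and sowen both have last vowel 'e' yet inflect differently (riribomed, zusowen), so the last vowel is not what conditions the rule; the final letter is.
"doruz" ends in -z. The one such stem in the data (figopuz → fiibgopuz) inserts -ib- after the first vowel (as do zizzav, fukfithav), so the same rule applies.
So doruz → doibruz.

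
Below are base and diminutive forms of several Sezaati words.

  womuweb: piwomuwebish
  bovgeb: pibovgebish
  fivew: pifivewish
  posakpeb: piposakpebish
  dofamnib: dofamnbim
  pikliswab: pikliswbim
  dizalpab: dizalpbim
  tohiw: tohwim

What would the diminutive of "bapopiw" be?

womuweb and dofamnib both end in -b yet inflect differently (piwomuwebish, dofamnbim), so the final letter is not what conditions the rule; the last vowel is.
"bapopiw" has last vowel 'i'. The stems whose last vowel is 'i' (dofamnib → dofamnbim, tohiw → tohwim) delete the last vowel and add -im.
The other pattern: stems whose last vowel is 'e' add pi- … -ish around the stem.
So bapopiw → bapopwim.

bapopwim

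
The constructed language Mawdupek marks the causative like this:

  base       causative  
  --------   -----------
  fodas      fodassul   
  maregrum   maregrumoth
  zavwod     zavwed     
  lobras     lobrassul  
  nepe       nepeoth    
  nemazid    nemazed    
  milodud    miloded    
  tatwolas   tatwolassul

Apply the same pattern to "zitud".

milodud and maregrum both have last vowel 'u' yet inflect differently (miloded, maregrumoth), so the last vowel is not what conditions the rule; the final letter is.
"zitud" ends in -d. The stems ending in -d (milodud → miloded, nemazid → nemazed, zavwod → zavwed) change the last vowel to 'e'.
The other patterns: stems ending in -s double the final consonant and add -ul; stems ending in -e or -m add -oth.
So zitud → zited.

zited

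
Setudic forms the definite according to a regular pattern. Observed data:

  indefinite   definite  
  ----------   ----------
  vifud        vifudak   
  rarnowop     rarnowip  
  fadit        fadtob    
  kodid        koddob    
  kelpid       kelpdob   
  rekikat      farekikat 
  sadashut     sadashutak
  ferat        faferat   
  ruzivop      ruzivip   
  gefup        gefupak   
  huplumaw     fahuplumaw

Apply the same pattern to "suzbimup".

suzbimupak

"suzbimup" has last vowel 'u'. The stems whose last vowel is 'u' (sadashut → sadashutak, vifud → vifudak, gefup → gefupak) add -ak.
The other patterns: stems whose last vowel is 'o' change the last vowel to 'i'; stems whose last vowel is 'i' delete the last vowel and add -ob; stems whose last vowel is 'a' add the prefix fa-.
So suzbimup → suzbimupak.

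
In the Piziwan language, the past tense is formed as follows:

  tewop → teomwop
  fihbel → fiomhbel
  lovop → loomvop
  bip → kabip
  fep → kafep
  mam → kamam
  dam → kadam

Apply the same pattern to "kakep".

kaomkep

tewop and bip both end in -p yet inflect differently (teomwop, kabip), so the final letter is not what conditions the rule; the number of vowels is.
"kakep" has 2 vowels. The stems with 2 vowels (tewop → teomwop, fihbel → fiomhbel, lovop → loomvop) insert -om- after the first vowel.
The other pattern: stems with 1 vowel add the prefix ka-.
So kakep → kaomkep.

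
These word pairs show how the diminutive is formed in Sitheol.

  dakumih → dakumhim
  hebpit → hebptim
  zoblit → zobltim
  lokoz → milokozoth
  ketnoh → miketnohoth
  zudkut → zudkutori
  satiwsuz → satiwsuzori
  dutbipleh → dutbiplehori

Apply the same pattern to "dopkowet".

dopkowetori

dakumih and ketnoh both end in -h yet inflect differently (dakumhim, miketnohoth), so the final letter is not what conditions the rule; the last vowel is.
"dopkowet" has last vowel 'e'. The one such stem in the data (dutbipleh → dutbiplehori) adds -ori, so the same rule applies.
So dopkowet → dopkowetori.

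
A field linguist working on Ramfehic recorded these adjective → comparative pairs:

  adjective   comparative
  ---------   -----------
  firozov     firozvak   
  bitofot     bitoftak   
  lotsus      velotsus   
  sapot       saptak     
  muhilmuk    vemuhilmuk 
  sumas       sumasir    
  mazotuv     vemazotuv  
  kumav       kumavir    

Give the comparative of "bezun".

vebezun

mazotuv and kumav both end in -v yet inflect differently (vemazotuv, kumavir), so the final letter is not what conditions the rule; the last vowel is.
"bezun" has last vowel 'u'. The stems whose last vowel is 'u' (muhilmuk → vemuhilmuk, lotsus → velotsus, mazotuv → vemazotuv) add the prefix ve-.
So bezun → vebezun.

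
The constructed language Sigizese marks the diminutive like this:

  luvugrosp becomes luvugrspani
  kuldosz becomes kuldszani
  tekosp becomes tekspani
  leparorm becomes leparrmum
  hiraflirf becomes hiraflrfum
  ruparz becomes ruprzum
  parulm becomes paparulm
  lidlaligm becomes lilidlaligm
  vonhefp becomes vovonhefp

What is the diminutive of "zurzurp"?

kuldosz and ruparz both end in -z yet inflect differently (kuldszani, ruprzum), so the final letter is not what conditions the rule; the second-to-last letter is.
"zurzurp" has second-to-last letter 'r'. The stems whose second-to-last letter is 'r' (leparorm → leparrmum, hiraflirf → hiraflrfum, ruparz → ruprzum) delete the last vowel and add -um.
The other patterns: stems whose second-to-last letter is 's' delete the last vowel and add -ani; stems whose second-to-last letter is 'f', 'g' or 'l' repeat the first consonant+vowel as a prefix.
So zurzurp → zurzrpum.

zurzrpum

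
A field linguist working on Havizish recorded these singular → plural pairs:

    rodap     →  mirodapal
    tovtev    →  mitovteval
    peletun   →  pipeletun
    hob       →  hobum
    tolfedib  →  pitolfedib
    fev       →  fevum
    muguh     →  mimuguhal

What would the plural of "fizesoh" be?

pifizesoh

fev and tovtev both end in -v yet inflect differently (fevum, mitovteval), so the final letter is not what conditions the rule; the number of vowels is.
"fizesoh" has 3 vowels. The stems with 3 vowels (tolfedib → pitolfedib, peletun → pipeletun) add the prefix pi-.
The other patterns: stems with 1 vowel add -um; stems with 2 vowels add mi- … -al around the stem.
So fizesoh → pifizesoh.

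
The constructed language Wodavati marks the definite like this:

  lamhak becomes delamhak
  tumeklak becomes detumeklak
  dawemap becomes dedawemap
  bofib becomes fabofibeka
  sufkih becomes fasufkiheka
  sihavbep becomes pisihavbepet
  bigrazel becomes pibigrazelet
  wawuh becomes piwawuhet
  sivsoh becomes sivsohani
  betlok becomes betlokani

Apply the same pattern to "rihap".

derihap

"rihap" has last vowel 'a'. The stems whose last vowel is 'a' (lamhak → delamhak, tumeklak → detumeklak, dawemap → dedawemap) add the prefix de-.
So rihap → derihap.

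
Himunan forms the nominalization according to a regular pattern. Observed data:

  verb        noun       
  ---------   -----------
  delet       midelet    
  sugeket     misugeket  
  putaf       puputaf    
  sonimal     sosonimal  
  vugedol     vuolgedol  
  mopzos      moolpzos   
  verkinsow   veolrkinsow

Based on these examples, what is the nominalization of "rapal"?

rarapal

sonimal and vugedol both end in -l yet inflect differently (sosonimal, vuolgedol), so the final letter is not what conditions the rule; the last vowel is.
"rapal" has last vowel 'a'. The stems whose last vowel is 'a' (putaf → puputaf, sonimal → sosonimal) repeat the first consonant+vowel as a prefix.
The other patterns: stems whose last vowel is 'e' add the prefix mi-; stems whose last vowel is 'o' insert -ol- after the first vowel.
So rapal → rarapal.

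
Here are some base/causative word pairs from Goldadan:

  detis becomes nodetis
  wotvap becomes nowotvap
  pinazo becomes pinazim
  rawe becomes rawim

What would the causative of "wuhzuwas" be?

detis and rawe both have 2 vowels yet inflect differently (nodetis, rawim), so the number of vowels is not what conditions the rule; whether the stem ends in a vowel or a consonant is.
"wuhzuwas" ends in a consonant. The stems ending in a consonant (detis → nodetis, wotvap → nowotvap) add the prefix no-.
The other pattern: stems ending in a vowel drop the final letter and add -im.
So wuhzuwas → nowuhzuwas.

nowuhzuwas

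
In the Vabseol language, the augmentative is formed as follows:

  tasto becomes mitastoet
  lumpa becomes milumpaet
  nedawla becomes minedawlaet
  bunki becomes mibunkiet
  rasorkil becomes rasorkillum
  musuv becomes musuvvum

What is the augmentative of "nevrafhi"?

"nevrafhi" ends in a vowel. The stems ending in a vowel (lumpa → milumpaet, tasto → mitastoet, nedawla → minedawlaet) add mi- … -et around the stem.
So nevrafhi → minevrafhiet.

minevrafhiet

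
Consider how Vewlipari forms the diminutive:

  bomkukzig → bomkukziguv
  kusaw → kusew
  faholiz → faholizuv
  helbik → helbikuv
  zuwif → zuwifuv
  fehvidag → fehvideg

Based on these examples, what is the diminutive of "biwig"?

bomkukzig and fehvidag both end in -g yet inflect differently (bomkukziguv, fehvideg), so the final letter is not what conditions the rule; the last vowel is.
"biwig" has last vowel 'i'. The stems whose last vowel is 'i' (helbik → helbikuv, zuwif → zuwifuv, faholiz → faholizuv) add -uv.
The other pattern: stems whose last vowel is 'a' change the last vowel to 'e'.
So biwig → biwiguv.

biwiguv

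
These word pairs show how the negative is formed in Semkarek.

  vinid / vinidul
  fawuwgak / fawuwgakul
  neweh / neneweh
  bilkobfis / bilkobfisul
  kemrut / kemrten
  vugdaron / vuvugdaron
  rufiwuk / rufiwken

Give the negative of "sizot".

rufiwuk and fawuwgak both end in -k yet inflect differently (rufiwken, fawuwgakul), so the final letter is not what conditions the rule; the last vowel is.
"sizot" has last vowel 'o'. The one such stem in the data (vugdaron → vuvugdaron) repeats the first consonant+vowel as a prefix (as does neweh), so the same rule applies.
The other patterns: stems whose last vowel is 'u' delete the last vowel and add -en; stems whose last vowel is 'a' or 'i' add -ul.
So sizot → sisizot.

sisizot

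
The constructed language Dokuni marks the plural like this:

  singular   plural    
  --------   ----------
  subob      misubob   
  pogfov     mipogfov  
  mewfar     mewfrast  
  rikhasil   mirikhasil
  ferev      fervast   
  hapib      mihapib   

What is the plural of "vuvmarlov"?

"vuvmarlov" has last vowel 'o'. The stems whose last vowel is 'o' (subob → misubob, pogfov → mipogfov) add the prefix mi-.
The other pattern: stems whose last vowel is 'a' or 'e' delete the last vowel and add -ast.
So vuvmarlov → mivuvmarlov.

mivuvmarlov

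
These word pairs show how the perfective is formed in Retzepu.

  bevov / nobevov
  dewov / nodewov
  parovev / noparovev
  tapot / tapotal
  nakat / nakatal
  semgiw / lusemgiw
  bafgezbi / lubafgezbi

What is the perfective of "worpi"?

luworpi

bevov and tapot both have last vowel 'o' yet inflect differently (nobevov, tapotal), so the last vowel is not what conditions the rule; the final letter is.
"worpi" ends in -i. The one such stem in the data (bafgezbi → lubafgezbi) adds the prefix lu-, so the same rule applies.
The other patterns: stems ending in -v add the prefix no-; stems ending in -t add -al.
So worpi → luworpi.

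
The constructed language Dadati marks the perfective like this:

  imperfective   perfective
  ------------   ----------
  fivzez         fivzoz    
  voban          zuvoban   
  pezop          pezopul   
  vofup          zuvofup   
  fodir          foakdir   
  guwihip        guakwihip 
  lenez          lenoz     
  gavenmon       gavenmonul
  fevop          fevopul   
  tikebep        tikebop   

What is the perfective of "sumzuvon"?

sumzuvonul

"sumzuvon" has last vowel 'o'. The stems whose last vowel is 'o' (gavenmon → gavenmonul, fevop → fevopul, pezop → pezopul) add -ul.
So sumzuvon → sumzuvonul.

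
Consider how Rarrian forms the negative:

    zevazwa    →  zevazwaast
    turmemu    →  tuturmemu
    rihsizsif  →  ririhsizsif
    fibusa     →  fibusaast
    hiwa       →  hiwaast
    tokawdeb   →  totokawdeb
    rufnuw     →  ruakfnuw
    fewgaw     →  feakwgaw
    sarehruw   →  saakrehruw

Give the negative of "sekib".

zevazwa and fewgaw both have last vowel 'a' yet inflect differently (zevazwaast, feakwgaw), so the last vowel is not what conditions the rule; the final letter is.
"sekib" ends in -b. The one such stem in the data (tokawdeb → totokawdeb) repeats the first consonant+vowel as a prefix (as do rihsizsif, turmemu), so the same rule applies.
The other patterns: stems ending in -a add -ast; stems ending in -w insert -ak- after the first vowel.
So sekib → sesekib.

sesekib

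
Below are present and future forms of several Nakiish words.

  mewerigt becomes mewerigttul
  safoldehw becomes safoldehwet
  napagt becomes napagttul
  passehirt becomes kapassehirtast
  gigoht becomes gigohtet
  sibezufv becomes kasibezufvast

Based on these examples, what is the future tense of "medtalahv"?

"medtalahv" has second-to-last letter 'h'. The stems whose second-to-last letter is 'h' (gigoht → gigohtet, safoldehw → safoldehwet) add -et.
The other patterns: stems whose second-to-last letter is 'g' double the final consonant and add -ul; stems whose second-to-last letter is 'f' or 'r' add ka- … -ast around the stem.
So medtalahv → medtalahvet.

medtalahvet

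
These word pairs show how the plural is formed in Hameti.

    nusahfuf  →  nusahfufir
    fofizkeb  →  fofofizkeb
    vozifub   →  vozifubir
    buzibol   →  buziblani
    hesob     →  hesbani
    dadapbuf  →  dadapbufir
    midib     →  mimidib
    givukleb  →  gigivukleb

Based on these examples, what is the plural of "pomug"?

"pomug" has last vowel 'u'. The stems whose last vowel is 'u' (vozifub → vozifubir, dadapbuf → dadapbufir, nusahfuf → nusahfufir) add -ir.
So pomug → pomugir.

pomugir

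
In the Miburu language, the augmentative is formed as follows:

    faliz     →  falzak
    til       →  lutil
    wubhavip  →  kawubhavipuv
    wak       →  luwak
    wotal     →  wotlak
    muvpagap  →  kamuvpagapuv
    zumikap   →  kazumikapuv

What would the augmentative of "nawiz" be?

nawzak

til and wotal both end in -l yet inflect differently (lutil, wotlak), so the final letter is not what conditions the rule; the number of vowels is.
"nawiz" has 2 vowels. The stems with 2 vowels (wotal → wotlak, faliz → falzak) delete the last vowel and add -ak.
So nawiz → nawzak.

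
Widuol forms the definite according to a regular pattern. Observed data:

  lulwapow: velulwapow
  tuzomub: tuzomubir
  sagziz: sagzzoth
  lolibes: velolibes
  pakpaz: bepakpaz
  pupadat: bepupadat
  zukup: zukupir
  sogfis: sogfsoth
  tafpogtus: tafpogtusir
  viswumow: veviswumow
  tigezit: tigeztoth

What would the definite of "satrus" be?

"satrus" has last vowel 'u'. The stems whose last vowel is 'u' (tuzomub → tuzomubir, tafpogtus → tafpogtusir, zukup → zukupir) add -ir.
The other patterns: stems whose last vowel is 'e' or 'o' add the prefix ve-; stems whose last vowel is 'a' add the prefix be-; stems whose last vowel is 'i' delete the last vowel and add -oth.
So satrus → satrusir.

satrusir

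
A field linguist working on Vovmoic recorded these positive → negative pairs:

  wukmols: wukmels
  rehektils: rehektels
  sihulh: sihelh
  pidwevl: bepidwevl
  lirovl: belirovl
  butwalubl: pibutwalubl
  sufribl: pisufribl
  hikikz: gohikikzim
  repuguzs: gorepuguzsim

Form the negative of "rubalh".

rubelh

pidwevl and butwalubl both end in -l yet inflect differently (bepidwevl, pibutwalubl), so the final letter is not what conditions the rule; the second-to-last letter is.
"rubalh" has second-to-last letter 'l'. The stems whose second-to-last letter is 'l' (wukmols → wukmels, rehektils → rehektels, sihulh → sihelh) change the last vowel to 'e'.
So rubalh → rubelh.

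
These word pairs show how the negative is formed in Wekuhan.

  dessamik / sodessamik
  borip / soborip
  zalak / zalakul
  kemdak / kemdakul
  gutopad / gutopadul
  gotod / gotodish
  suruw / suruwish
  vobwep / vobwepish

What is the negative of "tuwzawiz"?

sotuwzawiz

dessamik and zalak both end in -k yet inflect differently (sodessamik, zalakul), so the final letter is not what conditions the rule; the last vowel is.
"tuwzawiz" has last vowel 'i'. The stems whose last vowel is 'i' (dessamik → sodessamik, borip → soborip) add the prefix so-.
The other patterns: stems whose last vowel is 'a' add -ul; stems whose last vowel is 'e', 'o' or 'u' add -ish.
So tuwzawiz → sotuwzawiz.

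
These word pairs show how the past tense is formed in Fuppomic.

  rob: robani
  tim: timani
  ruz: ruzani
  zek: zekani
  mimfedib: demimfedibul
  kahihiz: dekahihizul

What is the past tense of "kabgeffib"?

dekabgeffibul

"kabgeffib" has 3 vowels. The stems with 3 vowels (mimfedib → demimfedibul, kahihiz → dekahihizul) add de- … -ul around the stem.
So kabgeffib → dekabgeffibul.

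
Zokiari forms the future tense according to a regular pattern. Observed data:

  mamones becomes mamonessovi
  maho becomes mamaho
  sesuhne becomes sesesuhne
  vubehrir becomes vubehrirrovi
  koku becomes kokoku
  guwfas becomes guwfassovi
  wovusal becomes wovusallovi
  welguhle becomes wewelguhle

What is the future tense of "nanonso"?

nananonso

mamones and welguhle both have last vowel 'e' yet inflect differently (mamonessovi, wewelguhle), so the last vowel is not what conditions the rule; whether the stem ends in a vowel or a consonant is.
"nanonso" ends in a vowel. The stems ending in a vowel (maho → mamaho, koku → kokoku, welguhle → wewelguhle) repeat the first consonant+vowel as a prefix.
So nanonso → nananonso.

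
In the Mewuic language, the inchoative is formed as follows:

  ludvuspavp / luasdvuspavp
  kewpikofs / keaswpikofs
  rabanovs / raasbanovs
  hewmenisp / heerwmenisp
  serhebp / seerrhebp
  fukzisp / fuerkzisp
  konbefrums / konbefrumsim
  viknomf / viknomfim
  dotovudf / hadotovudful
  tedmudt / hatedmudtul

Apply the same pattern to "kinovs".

ludvuspavp and hewmenisp both end in -p yet inflect differently (luasdvuspavp, heerwmenisp), so the final letter is not what conditions the rule; the second-to-last letter is.
"kinovs" has second-to-last letter 'v'. The stems whose second-to-last letter is 'v' (ludvuspavp → luasdvuspavp, rabanovs → raasbanovs) insert -as- after the first vowel.
So kinovs → kiasnovs.

kiasnovs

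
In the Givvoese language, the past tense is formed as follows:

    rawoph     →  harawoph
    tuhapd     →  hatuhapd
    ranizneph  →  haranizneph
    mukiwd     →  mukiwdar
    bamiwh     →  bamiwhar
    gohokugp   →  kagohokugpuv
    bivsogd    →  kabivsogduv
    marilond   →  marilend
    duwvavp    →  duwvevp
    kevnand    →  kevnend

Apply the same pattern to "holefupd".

haholefupd

tuhapd and mukiwd both end in -d yet inflect differently (hatuhapd, mukiwdar), so the final letter is not what conditions the rule; the second-to-last letter is.
"holefupd" has second-to-last letter 'p'. The stems whose second-to-last letter is 'p' (rawoph → harawoph, tuhapd → hatuhapd, ranizneph → haranizneph) add the prefix ha-.
So holefupd → haholefupd.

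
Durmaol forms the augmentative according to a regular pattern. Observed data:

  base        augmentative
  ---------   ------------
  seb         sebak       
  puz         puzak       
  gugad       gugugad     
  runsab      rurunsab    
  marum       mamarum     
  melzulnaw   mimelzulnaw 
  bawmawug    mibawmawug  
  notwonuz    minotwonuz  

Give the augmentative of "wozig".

seb and runsab both end in -b yet inflect differently (sebak, rurunsab), so the final letter is not what conditions the rule; the number of vowels is.
"wozig" has 2 vowels. The stems with 2 vowels (gugad → gugugad, runsab → rurunsab, marum → mamarum) repeat the first consonant+vowel as a prefix.
The other patterns: stems with 1 vowel add -ak; stems with 3 vowels add the prefix mi-.
So wozig → wowozig.

wowozig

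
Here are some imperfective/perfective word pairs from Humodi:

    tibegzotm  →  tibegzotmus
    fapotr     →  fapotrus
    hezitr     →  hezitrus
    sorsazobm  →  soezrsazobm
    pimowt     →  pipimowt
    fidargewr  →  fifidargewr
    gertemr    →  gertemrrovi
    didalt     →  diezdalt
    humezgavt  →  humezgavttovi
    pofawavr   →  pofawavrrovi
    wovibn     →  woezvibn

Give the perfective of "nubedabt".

nuezbedabt

"nubedabt" has second-to-last letter 'b'. The stems whose second-to-last letter is 'b' (sorsazobm → soezrsazobm, wovibn → woezvibn) insert -ez- after the first vowel.
The other patterns: stems whose second-to-last letter is 't' add -us; stems whose second-to-last letter is 'w' repeat the first consonant+vowel as a prefix; stems whose second-to-last letter is 'm' or 'v' double the final consonant and add -ovi.
So nubedabt → nuezbedabt.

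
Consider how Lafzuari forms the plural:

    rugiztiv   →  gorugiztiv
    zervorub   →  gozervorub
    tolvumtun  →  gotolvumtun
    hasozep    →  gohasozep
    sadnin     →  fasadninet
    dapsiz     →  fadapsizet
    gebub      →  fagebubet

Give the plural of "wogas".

fawogaset

"wogas" has 2 vowels. The stems with 2 vowels (dapsiz → fadapsizet, gebub → fagebubet, sadnin → fasadninet) add fa- … -et around the stem.
The other pattern: stems with 3 vowels add the prefix go-.
So wogas → fawogaset.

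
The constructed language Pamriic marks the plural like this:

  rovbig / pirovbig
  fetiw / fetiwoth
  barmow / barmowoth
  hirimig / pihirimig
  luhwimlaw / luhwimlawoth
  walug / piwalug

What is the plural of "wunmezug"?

piwunmezug

fetiw and rovbig both have last vowel 'i' yet inflect differently (fetiwoth, pirovbig), so the last vowel is not what conditions the rule; the final letter is.
"wunmezug" ends in -g. The stems ending in -g (walug → piwalug, rovbig → pirovbig, hirimig → pihirimig) add the prefix pi-.
So wunmezug → piwunmezug.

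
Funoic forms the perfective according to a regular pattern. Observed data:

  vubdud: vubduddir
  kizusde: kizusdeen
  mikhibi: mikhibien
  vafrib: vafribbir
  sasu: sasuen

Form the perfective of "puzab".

sasu and vubdud both have last vowel 'u' yet inflect differently (sasuen, vubduddir), so the last vowel is not what conditions the rule; whether the stem ends in a vowel or a consonant is.
"puzab" ends in a consonant. The stems ending in a consonant (vubdud → vubduddir, vafrib → vafribbir) double the final consonant and add -ir.
The other pattern: stems ending in a vowel add -en.
So puzab → puzabbir.

puzabbir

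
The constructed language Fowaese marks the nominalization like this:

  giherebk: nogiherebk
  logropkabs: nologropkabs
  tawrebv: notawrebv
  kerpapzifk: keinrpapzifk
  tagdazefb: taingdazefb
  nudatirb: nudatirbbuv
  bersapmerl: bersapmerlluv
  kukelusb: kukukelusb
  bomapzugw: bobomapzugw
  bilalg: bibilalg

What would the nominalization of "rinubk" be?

norinubk

giherebk and kerpapzifk both end in -k yet inflect differently (nogiherebk, keinrpapzifk), so the final letter is not what conditions the rule; the second-to-last letter is.
"rinubk" has second-to-last letter 'b'. The stems whose second-to-last letter is 'b' (giherebk → nogiherebk, logropkabs → nologropkabs, tawrebv → notawrebv) add the prefix no-.
The other patterns: stems whose second-to-last letter is 'f' insert -in- after the first vowel; stems whose second-to-last letter is 'r' double the final consonant and add -uv; stems whose second-to-last letter is 'g', 'l' or 's' repeat the first consonant+vowel as a prefix.
So rinubk → norinubk.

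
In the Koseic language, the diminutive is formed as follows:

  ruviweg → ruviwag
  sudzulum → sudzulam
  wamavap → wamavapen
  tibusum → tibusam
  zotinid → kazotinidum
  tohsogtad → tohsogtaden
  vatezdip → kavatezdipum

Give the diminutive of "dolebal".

dolebalen

vatezdip and wamavap both end in -p yet inflect differently (kavatezdipum, wamavapen), so the final letter is not what conditions the rule; the last vowel is.
"dolebal" has last vowel 'a'. The stems whose last vowel is 'a' (wamavap → wamavapen, tohsogtad → tohsogtaden) add -en.
The other patterns: stems whose last vowel is 'i' add ka- … -um around the stem; stems whose last vowel is 'e' or 'u' change the last vowel to 'a'.
So dolebal → dolebalen.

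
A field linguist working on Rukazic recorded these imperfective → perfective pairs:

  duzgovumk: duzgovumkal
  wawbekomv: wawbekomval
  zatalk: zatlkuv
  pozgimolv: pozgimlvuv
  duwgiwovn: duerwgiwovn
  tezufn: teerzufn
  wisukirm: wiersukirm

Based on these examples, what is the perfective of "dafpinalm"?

"dafpinalm" has second-to-last letter 'l'. The stems whose second-to-last letter is 'l' (zatalk → zatlkuv, pozgimolv → pozgimlvuv) delete the last vowel and add -uv.
So dafpinalm → dafpinlmuv.

dafpinlmuv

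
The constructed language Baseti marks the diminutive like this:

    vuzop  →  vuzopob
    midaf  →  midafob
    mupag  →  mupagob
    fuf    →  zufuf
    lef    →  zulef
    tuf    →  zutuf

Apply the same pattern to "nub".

zunub

midaf and fuf both end in -f yet inflect differently (midafob, zufuf), so the final letter is not what conditions the rule; the number of vowels is.
"nub" has 1 vowel. The stems with 1 vowel (fuf → zufuf, lef → zulef, tuf → zutuf) add the prefix zu-.
The other pattern: stems with 2 vowels add -ob.
So nub → zunub.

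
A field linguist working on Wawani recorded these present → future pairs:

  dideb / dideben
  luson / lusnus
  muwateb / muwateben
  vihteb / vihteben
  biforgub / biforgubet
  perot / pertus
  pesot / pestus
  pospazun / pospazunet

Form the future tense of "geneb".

muwateb and biforgub both end in -b yet inflect differently (muwateben, biforgubet), so the final letter is not what conditions the rule; the last vowel is.
"geneb" has last vowel 'e'. The stems whose last vowel is 'e' (muwateb → muwateben, dideb → dideben, vihteb → vihteben) add -en.
So geneb → geneben.

geneben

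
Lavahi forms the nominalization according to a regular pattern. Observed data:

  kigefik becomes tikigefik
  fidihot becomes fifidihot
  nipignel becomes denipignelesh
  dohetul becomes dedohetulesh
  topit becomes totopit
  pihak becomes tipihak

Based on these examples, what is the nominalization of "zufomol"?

dezufomolesh

"zufomol" ends in -l. The stems ending in -l (nipignel → denipignelesh, dohetul → dedohetulesh) add de- … -esh around the stem.
The other patterns: stems ending in -t repeat the first consonant+vowel as a prefix; stems ending in -k add the prefix ti-.
So zufomol → dezufomolesh.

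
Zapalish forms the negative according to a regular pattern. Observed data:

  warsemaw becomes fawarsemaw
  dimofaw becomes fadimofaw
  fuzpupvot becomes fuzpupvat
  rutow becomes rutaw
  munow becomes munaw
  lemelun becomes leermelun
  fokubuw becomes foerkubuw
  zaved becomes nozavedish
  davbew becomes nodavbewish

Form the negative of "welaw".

fawelaw

"welaw" has last vowel 'a'. The stems whose last vowel is 'a' (warsemaw → fawarsemaw, dimofaw → fadimofaw) add the prefix fa-.
The other patterns: stems whose last vowel is 'o' change the last vowel to 'a'; stems whose last vowel is 'u' insert -er- after the first vowel; stems whose last vowel is 'e' add no- … -ish around the stem.
So welaw → fawelaw.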